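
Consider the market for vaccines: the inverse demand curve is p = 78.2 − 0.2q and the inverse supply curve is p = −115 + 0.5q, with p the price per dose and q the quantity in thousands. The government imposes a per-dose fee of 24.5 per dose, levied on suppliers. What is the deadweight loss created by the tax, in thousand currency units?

Rewrite in direct form: qd = 391 − 5p and qs = 2p + 230.
Before the tax: set 391 − 5p = 2p + 230 → p* = 23, q* = 276.
With the tax collected from suppliers, supply shifts: qs = 2(p − 24.5) + 230.
Solving gives q = 241 with buyers paying 30 and suppliers receiving 5.5 (the 24.5 wedge).
Quantity falls by |ΔQ| = |276 − 241| = 35.
DWL = ½ · t · |ΔQ| = ½ · 24.5 · 35 = 428.75.

Deadweight loss = 428.75 thousand.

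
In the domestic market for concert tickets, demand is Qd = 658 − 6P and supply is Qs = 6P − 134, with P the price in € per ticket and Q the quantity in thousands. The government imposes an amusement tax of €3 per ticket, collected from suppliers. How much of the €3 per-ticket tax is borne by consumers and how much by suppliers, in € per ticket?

Consumers bear €1.5 per ticket; suppliers bear €1.5 per ticket.

Without the tax, 658 − 6P = 6P − 134 gives 12P = 792, so P* = €66 and Q* = 262.
With the tax collected from suppliers, supply shifts: Qs = 6(P − 3) − 134.
New equilibrium: consumers pay €67.5, suppliers receive €64.5, Q = 253. (Wedge: Pb − Ps = 3.)
Burden on consumers: €1.5; on suppliers: €1.5. (They sum to €3.)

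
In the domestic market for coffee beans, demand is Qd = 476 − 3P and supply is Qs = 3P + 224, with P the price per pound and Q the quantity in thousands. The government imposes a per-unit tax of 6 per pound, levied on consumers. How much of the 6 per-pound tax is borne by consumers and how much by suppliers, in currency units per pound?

Before the tax: set 476 − 3P = 3P + 224 → P* = 42, Q* = 350.
With the tax collected from consumers, demand (in seller-price terms) shifts: Qd = 476 − 3(P + 6).
New equilibrium: consumers pay 45, suppliers receive 39, Q = 341. (Wedge: Pb − Ps = 6.)
Burden on consumers: 3; on suppliers: 3. (They sum to 6.)
The less price-elastic side of the market bears the larger share of a per-unit tax.

Consumers bear 3 per pound; suppliers bear 3 per pound.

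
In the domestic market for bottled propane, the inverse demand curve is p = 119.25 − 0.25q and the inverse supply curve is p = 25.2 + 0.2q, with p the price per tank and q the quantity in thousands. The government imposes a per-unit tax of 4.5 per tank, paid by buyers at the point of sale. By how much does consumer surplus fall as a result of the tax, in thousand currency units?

Inverting to q(p) form: qd = 477 − 4p; qs = 5p − 126.
Without the tax, 477 − 4p = 5p − 126 gives 9p = 603, so p* = 67 and q* = 209.
With the tax collected from buyers, demand (in seller-price terms) shifts: qd = 477 − 4(p + 4.5).
Solving gives q = 199 with buyers paying 69.5 and sellers receiving 65 (the 4.5 wedge).
ΔCS is the trapezoid between Q = 199 and Q = 209 of height 2.5: ½ · (209 + 199) · 2.5 = 510.

Consumer surplus falls by 510 thousand.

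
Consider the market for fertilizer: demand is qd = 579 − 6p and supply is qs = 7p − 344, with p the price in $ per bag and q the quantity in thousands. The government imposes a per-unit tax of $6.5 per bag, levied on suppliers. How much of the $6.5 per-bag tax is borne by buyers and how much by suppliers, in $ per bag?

Before the tax: set 579 − 6p = 7p − 344 → p* = $71, q* = 153.
With the tax collected from suppliers, supply shifts: qs = 7(p − 6.5) − 344.
Solving gives q = 132 with buyers paying $74.5 and suppliers receiving $68 (the $6.5 wedge).
Burden on buyers: $3.5; on suppliers: $3. (They sum to $6.5.)
The less price-elastic side of the market bears the larger share of a per-unit tax.

Buyers bear $3.5 per bag; suppliers bear $3 per bag.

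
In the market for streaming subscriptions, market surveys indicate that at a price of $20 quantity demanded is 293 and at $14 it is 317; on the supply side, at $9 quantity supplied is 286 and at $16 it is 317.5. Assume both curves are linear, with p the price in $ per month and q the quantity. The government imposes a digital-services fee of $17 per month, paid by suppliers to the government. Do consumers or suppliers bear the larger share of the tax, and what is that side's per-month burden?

Consumers bear the larger share: $9 per month.

Demand slope: (317 − 293)/(14 − 20) = -4, so qd = 373 − 4p.
Supply slope: (317.5 − 286)/(16 − 9) = 4.5, so qs = 4.5p + 245.5.
Before the tax: set 373 − 4p = 4.5p + 245.5 → p* = $15, q* = 313.
With the tax collected from suppliers, supply shifts: qs = 4.5(p − 17) + 245.5.
New equilibrium: consumers pay $24, suppliers receive $7, q = 277. (Wedge: pb − ps = 17.)
Per-month burden: consumers $9, suppliers $8.
Consumers take the larger share because demand is less price-elastic here (demand slope 4 vs supply slope 4.5).
The less price-elastic side of the market bears the larger share of a per-unit tax.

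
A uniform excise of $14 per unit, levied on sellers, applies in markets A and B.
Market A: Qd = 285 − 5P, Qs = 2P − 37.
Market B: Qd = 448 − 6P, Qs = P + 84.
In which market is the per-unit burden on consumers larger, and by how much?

Market A: pre-tax P* = $46, Q* = 55; post-tax Q = 35; per-unit burden on consumers = $4.
Market B: pre-tax P* = $52, Q* = 136; post-tax Q = 124; per-unit burden on consumers = $2.
Difference: $4 vs $2 → market A is larger by $2.

Market A, by $2.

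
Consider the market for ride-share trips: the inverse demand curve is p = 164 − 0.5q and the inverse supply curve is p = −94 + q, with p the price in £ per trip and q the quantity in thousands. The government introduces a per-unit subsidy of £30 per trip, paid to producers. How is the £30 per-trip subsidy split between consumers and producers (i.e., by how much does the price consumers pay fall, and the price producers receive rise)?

Consumers gain £10 per trip; producers gain £20 per trip.

Inverting to q(p) form: qd = 328 − 2p; qs = p + 94.
Without the subsidy, 328 − 2p = p + 94 gives 3p = 234, so p* = £78 and q* = 172.
With a per-unit subsidy paid to producers, each receives p + 30 per unit sold, so supply becomes qs = (p + 30) + 94.
Solving gives q = 192 with consumers paying £68 and producers receiving £98 (the £30 wedge).
Gain to consumers: £10; to producers: £20. (They sum to £30.)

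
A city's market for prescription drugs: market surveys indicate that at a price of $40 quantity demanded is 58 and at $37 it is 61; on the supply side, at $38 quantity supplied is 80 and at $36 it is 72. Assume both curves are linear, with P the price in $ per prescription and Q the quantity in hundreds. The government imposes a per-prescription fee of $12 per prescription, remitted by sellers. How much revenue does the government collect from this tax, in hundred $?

Tax revenue = $652.8 hundred.

Demand slope: (61 − 58)/(37 − 40) = -1, so Qd = 98 − P.
Supply slope: (72 − 80)/(36 − 38) = 4, so Qs = 4P − 72.
Before the tax: set 98 − P = 4P − 72 → P* = $34, Q* = 64.
With the tax collected from sellers, supply shifts: Qs = 4(P − 12) − 72.
New equilibrium: buyers pay $43.6, sellers receive $31.6, Q = 54.4. (Wedge: Pb − Ps = 12.)
Revenue = t · Q = 12 · 54.4 = $652.8.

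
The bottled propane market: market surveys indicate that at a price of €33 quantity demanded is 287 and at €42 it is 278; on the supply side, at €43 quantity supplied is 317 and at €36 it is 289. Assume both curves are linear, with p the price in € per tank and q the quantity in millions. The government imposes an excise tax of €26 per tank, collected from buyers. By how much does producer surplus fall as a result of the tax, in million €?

Demand slope: (278 − 287)/(42 − 33) = -1, so qd = 320 − p.
Supply slope: (289 − 317)/(36 − 43) = 4, so qs = 4p + 145.
Before the tax: set 320 − p = 4p + 145 → p* = €35, q* = 285.
With the tax collected from buyers, demand (in seller-price terms) shifts: qd = 320 − (p + 26).
New equilibrium: buyers pay €55.8, sellers receive €29.8, q = 264.2. (Wedge: pb − ps = 26.)
ΔPS is the trapezoid between Q = 264.2 and Q = 285 of height €5.2: ½ · (285 + 264.2) · 5.2 = €1427.92.

Producer surplus falls by €1427.92 million.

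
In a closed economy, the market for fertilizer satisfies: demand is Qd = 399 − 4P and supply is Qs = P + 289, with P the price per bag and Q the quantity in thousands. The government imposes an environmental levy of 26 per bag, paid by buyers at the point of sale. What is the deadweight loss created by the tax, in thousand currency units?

Deadweight loss = 270.4 thousand.

Without the tax, 399 − 4P = P + 289 gives 5P = 110, so P* = 22 and Q* = 311.
With the tax collected from buyers, demand (in seller-price terms) shifts: Qd = 399 − 4(P + 26).
New equilibrium: buyers pay 27.2, suppliers receive 1.2, Q = 290.2. (Wedge: Pb − Ps = 26.)
Quantity falls by |ΔQ| = |311 − 290.2| = 20.8.
DWL = ½ · t · |ΔQ| = ½ · 26 · 20.8 = 270.4.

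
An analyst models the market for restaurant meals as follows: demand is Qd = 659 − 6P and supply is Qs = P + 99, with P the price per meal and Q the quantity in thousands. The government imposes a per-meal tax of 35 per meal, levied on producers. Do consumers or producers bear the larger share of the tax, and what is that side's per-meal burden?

Before the tax: set 659 − 6P = P + 99 → P* = 80, Q* = 179.
With the tax collected from producers, supply shifts: Qs = (P − 35) + 99.
New equilibrium: consumers pay 85, producers receive 50, Q = 149. (Wedge: Pb − Ps = 35.)
Per-meal burden: consumers 5, producers 30.
Producers take the larger share because supply is less price-elastic here (demand slope 6 vs supply slope 1).
The less price-elastic side of the market bears the larger share of a per-unit tax.

Producers bear the larger share: 30 per meal.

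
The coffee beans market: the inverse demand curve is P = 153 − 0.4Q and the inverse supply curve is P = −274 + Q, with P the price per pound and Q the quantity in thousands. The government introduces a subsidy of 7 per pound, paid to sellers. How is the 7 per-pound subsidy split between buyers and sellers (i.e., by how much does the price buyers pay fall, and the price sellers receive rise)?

Buyers gain 2 per pound; sellers gain 5 per pound.

Inverting to Q(P) form: Qd = 382.5 − 2.5P; Qs = P + 274.
Before the subsidy: set 382.5 − 2.5P = P + 274 → P* = 31, Q* = 305.
With a per-unit subsidy paid to sellers, each receives P + 7 per unit sold, so supply becomes Qs = (P + 7) + 274.
Solving gives Q = 310 with buyers paying 29 and sellers receiving 36 (the 7 wedge).
Gain to buyers: 2; to sellers: 5. (They sum to 7.)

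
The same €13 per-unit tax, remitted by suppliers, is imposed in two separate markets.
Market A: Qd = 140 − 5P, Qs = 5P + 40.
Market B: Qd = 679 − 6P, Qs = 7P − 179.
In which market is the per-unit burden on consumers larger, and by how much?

Market B, by €0.5.

Market A: pre-tax P* = €10, Q* = 90; post-tax Q = 57.5; per-unit burden on consumers = €6.5.
Market B: pre-tax P* = €66, Q* = 283; post-tax Q = 241; per-unit burden on consumers = €7.
Difference: €6.5 vs €7 → market B is larger by €0.5.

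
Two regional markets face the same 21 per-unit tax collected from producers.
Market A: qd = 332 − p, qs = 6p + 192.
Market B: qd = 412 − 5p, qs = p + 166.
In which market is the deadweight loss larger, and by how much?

Market A: pre-tax p* = 20, q* = 312; post-tax q = 294; deadweight loss = 189.
Market B: pre-tax p* = 41, q* = 207; post-tax q = 189.5; deadweight loss = 183.75.
Difference: 189 vs 183.75 → market A is larger by 5.25.

Market A, by 5.25.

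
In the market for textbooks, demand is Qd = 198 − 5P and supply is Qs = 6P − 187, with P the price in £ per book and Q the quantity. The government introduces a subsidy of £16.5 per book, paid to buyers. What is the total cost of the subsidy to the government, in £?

Without the subsidy, 198 − 5P = 6P − 187 gives 11P = 385, so P* = £35 and Q* = 23.
With a per-unit subsidy paid to buyers, each effectively pays P − 16.5, so demand becomes Qd = 198 − 5(P − 16.5).
Solving gives Q = 68 with buyers paying £26 and suppliers receiving £42.5 (the £16.5 wedge).
Outlay = t · Q = 16.5 · 68 = £1122.

Government outlay = £1122.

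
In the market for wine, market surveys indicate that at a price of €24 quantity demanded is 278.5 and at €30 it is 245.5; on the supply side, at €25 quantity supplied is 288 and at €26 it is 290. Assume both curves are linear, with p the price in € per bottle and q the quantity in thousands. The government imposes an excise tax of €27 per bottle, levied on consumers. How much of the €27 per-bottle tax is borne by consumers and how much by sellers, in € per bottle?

Demand slope: (245.5 − 278.5)/(30 − 24) = -5.5, so qd = 410.5 − 5.5p.
Supply slope: (290 − 288)/(26 − 25) = 2, so qs = 2p + 238.
Without the tax, 410.5 − 5.5p = 2p + 238 gives 7.5p = 172.5, so p* = €23 and q* = 284.
With the tax collected from consumers, demand (in seller-price terms) shifts: qd = 410.5 − 5.5(p + 27).
Solving gives q = 244.4 with consumers paying €30.2 and sellers receiving €3.2 (the €27 wedge).
Burden on consumers: €7.2; on sellers: €19.8. (They sum to €27.)
The less price-elastic side of the market bears the larger share of a per-unit tax.

Consumers bear €7.2 per bottle; sellers bear €19.8 per bottle.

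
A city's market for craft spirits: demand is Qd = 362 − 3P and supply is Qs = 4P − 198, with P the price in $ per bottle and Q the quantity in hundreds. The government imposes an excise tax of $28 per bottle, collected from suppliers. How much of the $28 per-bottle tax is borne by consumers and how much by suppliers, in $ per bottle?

Before the tax: set 362 − 3P = 4P − 198 → P* = $80, Q* = 122.
With the tax collected from suppliers, supply shifts: Qs = 4(P − 28) − 198.
New equilibrium: consumers pay $96, suppliers receive $68, Q = 74. (Wedge: Pb − Ps = 28.)
Burden on consumers: $16; on suppliers: $12. (They sum to $28.)

Consumers bear $16 per bottle; suppliers bear $12 per bottle.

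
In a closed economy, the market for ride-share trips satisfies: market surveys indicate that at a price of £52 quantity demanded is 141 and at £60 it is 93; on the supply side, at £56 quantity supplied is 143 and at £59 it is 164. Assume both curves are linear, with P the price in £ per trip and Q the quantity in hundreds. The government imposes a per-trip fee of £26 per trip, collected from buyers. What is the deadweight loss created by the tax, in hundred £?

Deadweight loss = £1092 hundred.

Demand slope: (93 − 141)/(60 − 52) = -6, so Qd = 453 − 6P.
Supply slope: (164 − 143)/(59 − 56) = 7, so Qs = 7P − 249.
Before the tax: set 453 − 6P = 7P − 249 → P* = £54, Q* = 129.
With the tax collected from buyers, demand (in seller-price terms) shifts: Qd = 453 − 6(P + 26).
New equilibrium: buyers pay £68, suppliers receive £42, Q = 45. (Wedge: Pb − Ps = 26.)
Quantity falls by |ΔQ| = |129 − 45| = 84.
DWL = ½ · t · |ΔQ| = ½ · 26 · 84 = £1092.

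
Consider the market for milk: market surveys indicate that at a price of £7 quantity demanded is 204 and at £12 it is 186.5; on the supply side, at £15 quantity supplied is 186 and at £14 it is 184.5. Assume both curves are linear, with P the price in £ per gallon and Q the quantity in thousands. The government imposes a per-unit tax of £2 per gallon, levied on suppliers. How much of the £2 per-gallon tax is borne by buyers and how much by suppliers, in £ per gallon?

Demand slope: (186.5 − 204)/(12 − 7) = -3.5, so Qd = 228.5 − 3.5P.
Supply slope: (184.5 − 186)/(14 − 15) = 1.5, so Qs = 1.5P + 163.5.
Before the tax: set 228.5 − 3.5P = 1.5P + 163.5 → P* = £13, Q* = 183.
With the tax collected from suppliers, supply shifts: Qs = 1.5(P − 2) + 163.5.
New equilibrium: buyers pay £13.6, suppliers receive £11.6, Q = 180.9. (Wedge: Pb − Ps = 2.)
Burden on buyers: £0.6; on suppliers: £1.4. (They sum to £2.)
The less price-elastic side of the market bears the larger share of a per-unit tax.

Buyers bear £0.6 per gallon; suppliers bear £1.4 per gallon.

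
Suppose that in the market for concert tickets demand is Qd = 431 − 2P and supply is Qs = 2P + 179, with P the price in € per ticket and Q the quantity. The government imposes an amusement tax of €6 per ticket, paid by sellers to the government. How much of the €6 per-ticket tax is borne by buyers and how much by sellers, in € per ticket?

Before the tax: set 431 − 2P = 2P + 179 → P* = €63, Q* = 305.
With the tax collected from sellers, supply shifts: Qs = 2(P − 6) + 179.
Solving gives Q = 299 with buyers paying €66 and sellers receiving €60 (the €6 wedge).
Burden on buyers: €3; on sellers: €3. (They sum to €6.)
The less price-elastic side of the market bears the larger share of a per-unit tax.

Buyers bear €3 per ticket; sellers bear €3 per ticket.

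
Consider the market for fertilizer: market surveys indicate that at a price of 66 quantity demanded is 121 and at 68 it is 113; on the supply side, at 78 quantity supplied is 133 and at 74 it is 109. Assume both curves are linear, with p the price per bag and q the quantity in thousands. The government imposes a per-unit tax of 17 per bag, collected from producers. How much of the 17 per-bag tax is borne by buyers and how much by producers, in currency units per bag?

Demand slope: (113 − 121)/(68 − 66) = -4, so qd = 385 − 4p.
Supply slope: (109 − 133)/(74 − 78) = 6, so qs = 6p − 335.
Without the tax, 385 − 4p = 6p − 335 gives 10p = 720, so p* = 72 and q* = 97.
With the tax collected from producers, supply shifts: qs = 6(p − 17) − 335.
New equilibrium: buyers pay 82.2, producers receive 65.2, q = 56.2. (Wedge: pb − ps = 17.)
Burden on buyers: 10.2; on producers: 6.8. (They sum to 17.)
The less price-elastic side of the market bears the larger share of a per-unit tax.

Buyers bear 10.2 per bag; producers bear 6.8 per bag.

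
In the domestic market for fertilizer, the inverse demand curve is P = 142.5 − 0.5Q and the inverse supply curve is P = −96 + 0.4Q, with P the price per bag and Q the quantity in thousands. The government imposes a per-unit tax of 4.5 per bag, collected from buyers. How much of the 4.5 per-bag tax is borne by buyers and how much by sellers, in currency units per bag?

Buyers bear 2.5 per bag; sellers bear 2 per bag.

Rewrite in direct form: Qd = 285 − 2P and Qs = 2.5P + 240.
Before the tax: set 285 − 2P = 2.5P + 240 → P* = 10, Q* = 265.
With the tax collected from buyers, demand (in seller-price terms) shifts: Qd = 285 − 2(P + 4.5).
New equilibrium: buyers pay 12.5, sellers receive 8, Q = 260. (Wedge: Pb − Ps = 4.5.)
Burden on buyers: 2.5; on sellers: 2. (They sum to 4.5.)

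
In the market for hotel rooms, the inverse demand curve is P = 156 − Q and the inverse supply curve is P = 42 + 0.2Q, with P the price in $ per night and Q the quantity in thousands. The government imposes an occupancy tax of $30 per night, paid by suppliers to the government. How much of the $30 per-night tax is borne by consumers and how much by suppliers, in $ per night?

Rewrite in direct form: Qd = 156 − P and Qs = 5P − 210.
Without the tax, 156 − P = 5P − 210 gives 6P = 366, so P* = $61 and Q* = 95.
With the tax collected from suppliers, supply shifts: Qs = 5(P − 30) − 210.
Solving gives Q = 70 with consumers paying $86 and suppliers receiving $56 (the $30 wedge).
Burden on consumers: $25; on suppliers: $5. (They sum to $30.)
The less price-elastic side of the market bears the larger share of a per-unit tax.

Consumers bear $25 per night; suppliers bear $5 per night.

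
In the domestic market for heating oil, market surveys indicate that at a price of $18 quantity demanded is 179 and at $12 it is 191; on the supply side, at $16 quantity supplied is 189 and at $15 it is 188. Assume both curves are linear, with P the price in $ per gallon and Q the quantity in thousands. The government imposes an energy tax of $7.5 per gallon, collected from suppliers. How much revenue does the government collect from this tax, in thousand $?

Demand slope: (191 − 179)/(12 − 18) = -2, so Qd = 215 − 2P.
Supply slope: (188 − 189)/(15 − 16) = 1, so Qs = P + 173.
Before the tax: set 215 − 2P = P + 173 → P* = $14, Q* = 187.
With the tax collected from suppliers, supply shifts: Qs = (P − 7.5) + 173.
New equilibrium: buyers pay $16.5, suppliers receive $9, Q = 182. (Wedge: Pb − Ps = 7.5.)
Revenue = t · Q = 7.5 · 182 = $1365.

Tax revenue = $1365 thousand.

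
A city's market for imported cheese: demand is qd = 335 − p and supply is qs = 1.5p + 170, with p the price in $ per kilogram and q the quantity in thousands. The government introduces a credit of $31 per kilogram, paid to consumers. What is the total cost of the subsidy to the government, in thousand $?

Government outlay = $8915.6 thousand.

Without the subsidy, 335 − p = 1.5p + 170 gives 2.5p = 165, so p* = $66 and q* = 269.
With a per-unit subsidy paid to consumers, each effectively pays p − 31, so demand becomes qd = 335 − (p − 31).
Solving gives q = 287.6 with consumers paying $47.4 and producers receiving $78.4 (the $31 wedge).
Outlay = t · Q = 31 · 287.6 = $8915.6.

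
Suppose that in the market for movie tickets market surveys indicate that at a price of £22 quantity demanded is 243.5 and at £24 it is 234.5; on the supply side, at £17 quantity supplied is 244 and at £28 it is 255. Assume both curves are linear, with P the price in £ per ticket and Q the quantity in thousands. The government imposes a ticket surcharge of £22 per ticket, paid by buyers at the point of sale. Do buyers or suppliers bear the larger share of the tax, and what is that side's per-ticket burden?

Suppliers bear the larger share: £18 per ticket.

Demand slope: (234.5 − 243.5)/(24 − 22) = -4.5, so Qd = 342.5 − 4.5P.
Supply slope: (255 − 244)/(28 − 17) = 1, so Qs = P + 227.
Before the tax: set 342.5 − 4.5P = P + 227 → P* = £21, Q* = 248.
With the tax collected from buyers, demand (in seller-price terms) shifts: Qd = 342.5 − 4.5(P + 22).
New equilibrium: buyers pay £25, suppliers receive £3, Q = 230. (Wedge: Pb − Ps = 22.)
Per-ticket burden: buyers £4, suppliers £18.
Suppliers take the larger share because supply is less price-elastic here (demand slope 4.5 vs supply slope 1).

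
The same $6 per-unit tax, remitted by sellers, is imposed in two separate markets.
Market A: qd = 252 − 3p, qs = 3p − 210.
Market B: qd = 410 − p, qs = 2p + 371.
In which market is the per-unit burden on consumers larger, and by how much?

Market B, by $1.

Market A: pre-tax p* = $77, q* = 21; post-tax q = 12; per-unit burden on consumers = $3.
Market B: pre-tax p* = $13, q* = 397; post-tax q = 393; per-unit burden on consumers = $4.
Difference: $3 vs $4 → market B is larger by $1.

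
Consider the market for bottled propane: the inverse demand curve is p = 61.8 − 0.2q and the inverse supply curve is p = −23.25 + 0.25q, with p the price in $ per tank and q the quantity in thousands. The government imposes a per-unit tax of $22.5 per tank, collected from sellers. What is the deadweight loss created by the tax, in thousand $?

Rewrite in direct form: qd = 309 − 5p and qs = 4p + 93.
Before the tax: set 309 − 5p = 4p + 93 → p* = $24, q* = 189.
With the tax collected from sellers, supply shifts: qs = 4(p − 22.5) + 93.
Solving gives q = 139 with consumers paying $34 and sellers receiving $11.5 (the $22.5 wedge).
Quantity falls by |ΔQ| = |189 − 139| = 50.
DWL = ½ · t · |ΔQ| = ½ · 22.5 · 50 = $562.5.

Deadweight loss = $562.5 thousand.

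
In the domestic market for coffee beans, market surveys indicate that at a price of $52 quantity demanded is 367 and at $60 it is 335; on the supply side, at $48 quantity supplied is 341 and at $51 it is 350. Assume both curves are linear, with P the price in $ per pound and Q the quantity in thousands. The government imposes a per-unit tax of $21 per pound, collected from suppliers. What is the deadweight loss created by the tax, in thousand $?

Deadweight loss = $378 thousand.

Demand slope: (335 − 367)/(60 − 52) = -4, so Qd = 575 − 4P.
Supply slope: (350 − 341)/(51 − 48) = 3, so Qs = 3P + 197.
Without the tax, 575 − 4P = 3P + 197 gives 7P = 378, so P* = $54 and Q* = 359.
With the tax collected from suppliers, supply shifts: Qs = 3(P − 21) + 197.
New equilibrium: buyers pay $63, suppliers receive $42, Q = 323. (Wedge: Pb − Ps = 21.)
Quantity falls by |ΔQ| = |359 − 323| = 36.
DWL = ½ · t · |ΔQ| = ½ · 21 · 36 = $378.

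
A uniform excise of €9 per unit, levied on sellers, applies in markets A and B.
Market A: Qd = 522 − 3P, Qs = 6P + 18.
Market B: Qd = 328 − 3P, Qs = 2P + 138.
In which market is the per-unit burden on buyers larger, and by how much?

Market A: pre-tax P* = €56, Q* = 354; post-tax Q = 336; per-unit burden on buyers = €6.
Market B: pre-tax P* = €38, Q* = 214; post-tax Q = 203.2; per-unit burden on buyers = €3.6.
Difference: €6 vs €3.6 → market A is larger by €2.4.

Market A, by €2.4.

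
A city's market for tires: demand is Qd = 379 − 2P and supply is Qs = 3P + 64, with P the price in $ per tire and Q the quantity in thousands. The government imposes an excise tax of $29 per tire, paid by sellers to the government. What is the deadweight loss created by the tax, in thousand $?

Without the tax, 379 − 2P = 3P + 64 gives 5P = 315, so P* = $63 and Q* = 253.
With the tax collected from sellers, supply shifts: Qs = 3(P − 29) + 64.
Solving gives Q = 218.2 with consumers paying $80.4 and sellers receiving $51.4 (the $29 wedge).
Quantity falls by |ΔQ| = |253 − 218.2| = 34.8.
DWL = ½ · t · |ΔQ| = ½ · 29 · 34.8 = $504.6.

Deadweight loss = $504.6 thousand.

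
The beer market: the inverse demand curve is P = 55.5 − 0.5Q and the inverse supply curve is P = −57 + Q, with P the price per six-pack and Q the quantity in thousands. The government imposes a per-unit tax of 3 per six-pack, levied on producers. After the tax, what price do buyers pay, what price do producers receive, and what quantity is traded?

Inverting to Q(P) form: Qd = 111 − 2P; Qs = P + 57.
Without the tax, 111 − 2P = P + 57 gives 3P = 54, so P* = 18 and Q* = 75.
With the tax collected from producers, supply shifts: Qs = (P − 3) + 57.
Solving gives Q = 73 with buyers paying 19 and producers receiving 16 (the 3 wedge).

Buyers pay 19; producers receive 16; quantity = 73.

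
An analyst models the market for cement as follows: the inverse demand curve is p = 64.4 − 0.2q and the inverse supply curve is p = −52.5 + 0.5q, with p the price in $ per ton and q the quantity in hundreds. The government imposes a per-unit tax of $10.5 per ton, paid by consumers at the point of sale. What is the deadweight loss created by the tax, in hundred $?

Deadweight loss = $78.75 hundred.

Rewrite in direct form: qd = 322 − 5p and qs = 2p + 105.
Before the tax: set 322 − 5p = 2p + 105 → p* = $31, q* = 167.
With the tax collected from consumers, demand (in seller-price terms) shifts: qd = 322 − 5(p + 10.5).
New equilibrium: consumers pay $34, sellers receive $23.5, q = 152. (Wedge: pb − ps = 10.5.)
Quantity falls by |ΔQ| = |167 − 152| = 15.
DWL = ½ · t · |ΔQ| = ½ · 10.5 · 15 = $78.75.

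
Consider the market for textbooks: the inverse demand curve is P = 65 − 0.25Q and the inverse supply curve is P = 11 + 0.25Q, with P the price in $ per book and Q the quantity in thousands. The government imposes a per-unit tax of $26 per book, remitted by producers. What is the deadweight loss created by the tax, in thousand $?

Deadweight loss = $676 thousand.

Inverting to Q(P) form: Qd = 260 − 4P; Qs = 4P − 44.
Without the tax, 260 − 4P = 4P − 44 gives 8P = 304, so P* = $38 and Q* = 108.
With the tax collected from producers, supply shifts: Qs = 4(P − 26) − 44.
Solving gives Q = 56 with consumers paying $51 and producers receiving $25 (the $26 wedge).
Quantity falls by |ΔQ| = |108 − 56| = 52.
DWL = ½ · t · |ΔQ| = ½ · 26 · 52 = $676.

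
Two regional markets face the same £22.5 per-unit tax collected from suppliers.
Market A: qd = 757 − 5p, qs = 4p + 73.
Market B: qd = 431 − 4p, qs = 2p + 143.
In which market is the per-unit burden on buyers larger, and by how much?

Market A, by £2.5.

Market A: pre-tax p* = £76, q* = 377; post-tax q = 327; per-unit burden on buyers = £10.
Market B: pre-tax p* = £48, q* = 239; post-tax q = 209; per-unit burden on buyers = £7.5.
Difference: £10 vs £7.5 → market A is larger by £2.5.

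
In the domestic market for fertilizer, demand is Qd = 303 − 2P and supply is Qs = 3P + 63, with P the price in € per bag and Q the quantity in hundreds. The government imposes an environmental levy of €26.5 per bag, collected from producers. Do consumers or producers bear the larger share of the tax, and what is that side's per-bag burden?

Consumers bear the larger share: €15.9 per bag.

Without the tax, 303 − 2P = 3P + 63 gives 5P = 240, so P* = €48 and Q* = 207.
With the tax collected from producers, supply shifts: Qs = 3(P − 26.5) + 63.
New equilibrium: consumers pay €63.9, producers receive €37.4, Q = 175.2. (Wedge: Pb − Ps = 26.5.)
Per-bag burden: consumers €15.9, producers €10.6.
Consumers take the larger share because demand is less price-elastic here (demand slope 2 vs supply slope 3).
The less price-elastic side of the market bears the larger share of a per-unit tax.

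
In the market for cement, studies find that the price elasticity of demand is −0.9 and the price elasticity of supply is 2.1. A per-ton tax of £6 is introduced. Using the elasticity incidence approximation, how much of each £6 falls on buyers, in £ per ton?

Buyers bear ≈ £4.2 per ton.

Incidence ratio: buyers' share ≈ εs / (εs + |εd|) = 2.1 / (2.1 + 0.9) = 0.7.
So buyers bear ≈ 0.7 × £6 = £4.2; sellers bear £1.8.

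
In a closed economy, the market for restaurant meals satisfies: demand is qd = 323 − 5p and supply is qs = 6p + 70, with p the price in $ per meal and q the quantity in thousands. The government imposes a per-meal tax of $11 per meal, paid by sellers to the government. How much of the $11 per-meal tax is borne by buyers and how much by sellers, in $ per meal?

Before the tax: set 323 − 5p = 6p + 70 → p* = $23, q* = 208.
With the tax collected from sellers, supply shifts: qs = 6(p − 11) + 70.
New equilibrium: buyers pay $29, sellers receive $18, q = 178. (Wedge: pb − ps = 11.)
Burden on buyers: $6; on sellers: $5. (They sum to $11.)
The less price-elastic side of the market bears the larger share of a per-unit tax.

Buyers bear $6 per meal; sellers bear $5 per meal.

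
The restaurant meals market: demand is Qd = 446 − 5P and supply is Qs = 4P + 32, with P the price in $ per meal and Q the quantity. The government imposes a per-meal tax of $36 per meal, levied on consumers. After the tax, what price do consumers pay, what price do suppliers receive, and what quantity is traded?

Before the tax: set 446 − 5P = 4P + 32 → P* = $46, Q* = 216.
With the tax collected from consumers, demand (in seller-price terms) shifts: Qd = 446 − 5(P + 36).
New equilibrium: consumers pay $62, suppliers receive $26, Q = 136. (Wedge: Pb − Ps = 36.)
The less price-elastic side of the market bears the larger share of a per-unit tax.

Consumers pay $62; suppliers receive $26; quantity = 136.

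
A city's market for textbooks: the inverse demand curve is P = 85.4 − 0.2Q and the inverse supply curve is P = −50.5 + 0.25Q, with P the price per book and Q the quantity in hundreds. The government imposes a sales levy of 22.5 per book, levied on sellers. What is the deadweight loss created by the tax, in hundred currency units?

Inverting to Q(P) form: Qd = 427 − 5P; Qs = 4P + 202.
Before the tax: set 427 − 5P = 4P + 202 → P* = 25, Q* = 302.
With the tax collected from sellers, supply shifts: Qs = 4(P − 22.5) + 202.
Solving gives Q = 252 with buyers paying 35 and sellers receiving 12.5 (the 22.5 wedge).
Quantity falls by |ΔQ| = |302 − 252| = 50.
DWL = ½ · t · |ΔQ| = ½ · 22.5 · 50 = 562.5.

Deadweight loss = 562.5 hundred.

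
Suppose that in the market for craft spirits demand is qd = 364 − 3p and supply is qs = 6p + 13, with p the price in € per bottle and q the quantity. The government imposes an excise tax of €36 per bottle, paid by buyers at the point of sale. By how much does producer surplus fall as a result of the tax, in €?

Producer surplus falls by €2532.

Without the tax, 364 − 3p = 6p + 13 gives 9p = 351, so p* = €39 and q* = 247.
With the tax collected from buyers, demand (in seller-price terms) shifts: qd = 364 − 3(p + 36).
New equilibrium: buyers pay €63, suppliers receive €27, q = 175. (Wedge: pb − ps = 36.)
ΔPS is the trapezoid between Q = 175 and Q = 247 of height €12: ½ · (247 + 175) · 12 = €2532.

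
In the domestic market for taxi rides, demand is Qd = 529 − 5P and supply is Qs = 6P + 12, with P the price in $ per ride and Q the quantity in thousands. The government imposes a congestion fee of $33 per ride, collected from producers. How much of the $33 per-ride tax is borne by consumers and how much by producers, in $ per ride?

Consumers bear $18 per ride; producers bear $15 per ride.

Before the tax: set 529 − 5P = 6P + 12 → P* = $47, Q* = 294.
With the tax collected from producers, supply shifts: Qs = 6(P − 33) + 12.
Solving gives Q = 204 with consumers paying $65 and producers receiving $32 (the $33 wedge).
Burden on consumers: $18; on producers: $15. (They sum to $33.)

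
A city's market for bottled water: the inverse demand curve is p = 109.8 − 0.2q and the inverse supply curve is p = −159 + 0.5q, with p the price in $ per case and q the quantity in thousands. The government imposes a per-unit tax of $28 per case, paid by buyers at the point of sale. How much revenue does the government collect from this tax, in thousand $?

Tax revenue = $9632 thousand.

Rewrite in direct form: qd = 549 − 5p and qs = 2p + 318.
Before the tax: set 549 − 5p = 2p + 318 → p* = $33, q* = 384.
With the tax collected from buyers, demand (in seller-price terms) shifts: qd = 549 − 5(p + 28).
New equilibrium: buyers pay $41, producers receive $13, q = 344. (Wedge: pb − ps = 28.)
Revenue = t · Q = 28 · 344 = $9632.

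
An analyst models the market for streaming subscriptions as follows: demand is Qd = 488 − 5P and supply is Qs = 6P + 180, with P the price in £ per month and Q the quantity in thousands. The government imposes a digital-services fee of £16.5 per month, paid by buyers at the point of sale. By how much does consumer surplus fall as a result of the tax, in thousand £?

Consumer surplus falls by £2929.5 thousand.

Before the tax: set 488 − 5P = 6P + 180 → P* = £28, Q* = 348.
With the tax collected from buyers, demand (in seller-price terms) shifts: Qd = 488 − 5(P + 16.5).
Solving gives Q = 303 with buyers paying £37 and suppliers receiving £20.5 (the £16.5 wedge).
ΔCS is the trapezoid between Q = 303 and Q = 348 of height £9: ½ · (348 + 303) · 9 = £2929.5.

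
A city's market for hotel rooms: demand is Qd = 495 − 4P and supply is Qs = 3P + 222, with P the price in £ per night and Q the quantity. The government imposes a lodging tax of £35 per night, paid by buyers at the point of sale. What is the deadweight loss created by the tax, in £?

Before the tax: set 495 − 4P = 3P + 222 → P* = £39, Q* = 339.
With the tax collected from buyers, demand (in seller-price terms) shifts: Qd = 495 − 4(P + 35).
Solving gives Q = 279 with buyers paying £54 and sellers receiving £19 (the £35 wedge).
Quantity falls by |ΔQ| = |339 − 279| = 60.
DWL = ½ · t · |ΔQ| = ½ · 35 · 60 = £1050.

Deadweight loss = £1050.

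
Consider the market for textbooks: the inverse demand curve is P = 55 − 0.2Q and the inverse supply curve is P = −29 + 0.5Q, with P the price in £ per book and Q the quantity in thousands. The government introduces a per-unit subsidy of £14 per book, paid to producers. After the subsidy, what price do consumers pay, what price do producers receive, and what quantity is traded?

Consumers pay £27; producers receive £41; quantity = 140.

Inverting to Q(P) form: Qd = 275 − 5P; Qs = 2P + 58.
Without the subsidy, 275 − 5P = 2P + 58 gives 7P = 217, so P* = £31 and Q* = 120.
With a per-unit subsidy paid to producers, each receives P + 14 per unit sold, so supply becomes Qs = 2(P + 14) + 58.
Solving gives Q = 140 with consumers paying £27 and producers receiving £41 (the £14 wedge).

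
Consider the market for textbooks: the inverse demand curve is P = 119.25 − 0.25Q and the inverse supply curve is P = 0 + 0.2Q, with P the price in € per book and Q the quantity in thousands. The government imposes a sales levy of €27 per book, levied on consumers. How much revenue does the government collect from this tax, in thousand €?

Rewrite in direct form: Qd = 477 − 4P and Qs = 5P.
Before the tax: set 477 − 4P = 5P → P* = €53, Q* = 265.
With the tax collected from consumers, demand (in seller-price terms) shifts: Qd = 477 − 4(P + 27).
New equilibrium: consumers pay €68, sellers receive €41, Q = 205. (Wedge: Pb − Ps = 27.)
Revenue = t · Q = 27 · 205 = €5535.

Tax revenue = €5535 thousand.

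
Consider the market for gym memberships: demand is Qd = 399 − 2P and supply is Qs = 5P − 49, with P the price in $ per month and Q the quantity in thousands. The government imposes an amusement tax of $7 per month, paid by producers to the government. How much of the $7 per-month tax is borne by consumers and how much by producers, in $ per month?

Before the tax: set 399 − 2P = 5P − 49 → P* = $64, Q* = 271.
With the tax collected from producers, supply shifts: Qs = 5(P − 7) − 49.
New equilibrium: consumers pay $69, producers receive $62, Q = 261. (Wedge: Pb − Ps = 7.)
Burden on consumers: $5; on producers: $2. (They sum to $7.)
The less price-elastic side of the market bears the larger share of a per-unit tax.

Consumers bear $5 per month; producers bear $2 per month.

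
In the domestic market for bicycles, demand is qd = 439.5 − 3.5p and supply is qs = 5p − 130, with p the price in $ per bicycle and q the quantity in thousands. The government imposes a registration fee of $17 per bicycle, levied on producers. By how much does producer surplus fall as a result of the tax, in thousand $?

Without the tax, 439.5 − 3.5p = 5p − 130 gives 8.5p = 569.5, so p* = $67 and q* = 205.
With the tax collected from producers, supply shifts: qs = 5(p − 17) − 130.
New equilibrium: buyers pay $77, producers receive $60, q = 170. (Wedge: pb − ps = 17.)
ΔPS is the trapezoid between Q = 170 and Q = 205 of height $7: ½ · (205 + 170) · 7 = $1312.5.

Producer surplus falls by $1312.5 thousand.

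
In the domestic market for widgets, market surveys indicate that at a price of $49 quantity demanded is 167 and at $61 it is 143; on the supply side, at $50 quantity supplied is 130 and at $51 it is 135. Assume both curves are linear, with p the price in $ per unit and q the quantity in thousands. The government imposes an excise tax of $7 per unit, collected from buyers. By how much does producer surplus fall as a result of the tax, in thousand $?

Demand slope: (143 − 167)/(61 − 49) = -2, so qd = 265 − 2p.
Supply slope: (135 − 130)/(51 − 50) = 5, so qs = 5p − 120.
Before the tax: set 265 − 2p = 5p − 120 → p* = $55, q* = 155.
With the tax collected from buyers, demand (in seller-price terms) shifts: qd = 265 − 2(p + 7).
New equilibrium: buyers pay $60, producers receive $53, q = 145. (Wedge: pb − ps = 7.)
ΔPS is the trapezoid between Q = 145 and Q = 155 of height $2: ½ · (155 + 145) · 2 = $300.

Producer surplus falls by $300 thousand.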